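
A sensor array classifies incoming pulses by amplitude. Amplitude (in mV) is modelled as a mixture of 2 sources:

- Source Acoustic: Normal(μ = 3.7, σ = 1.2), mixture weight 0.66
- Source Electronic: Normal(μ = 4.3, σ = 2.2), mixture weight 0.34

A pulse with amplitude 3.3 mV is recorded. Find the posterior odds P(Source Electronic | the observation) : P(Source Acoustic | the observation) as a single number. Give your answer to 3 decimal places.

0.268

Only the two components matter; the odds are (w_i f_i(x)) / (w_j f_j(x)).
Normal densities:
  f_Acoustic = (1/(1.2·√(2π)))·exp(−(3.3−3.7)²/(2·1.2²)) = 0.332452·exp(-0.05556) = 0.314486
  f_Electronic = (1/(2.2·√(2π)))·exp(−(3.3−4.3)²/(2·2.2²)) = 0.181337·exp(-0.10331) = 0.163539
Odds = (0.34/0.66) × (0.163539/0.314486) = 0.515152 × 0.520021 ≈ 0.268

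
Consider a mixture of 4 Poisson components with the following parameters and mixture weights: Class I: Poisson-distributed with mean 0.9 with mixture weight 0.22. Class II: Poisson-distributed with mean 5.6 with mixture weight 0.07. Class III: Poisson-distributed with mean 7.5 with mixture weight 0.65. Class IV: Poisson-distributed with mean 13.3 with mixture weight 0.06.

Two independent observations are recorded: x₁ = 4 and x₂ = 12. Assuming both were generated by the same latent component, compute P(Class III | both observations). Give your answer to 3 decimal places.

0.950

Apply Bayes' rule: the posterior for each component is proportional to its prior times its likelihood at x.
Since both observations come from the same component, the likelihood for component k is f_k(x₁)·f_k(x₂).
  L_I = [0.0111146] × [2.39722e-10] = 2.66442e-12
  L_II = [0.151528] × [0.00734294] = 0.00111266
  L_III = [0.0729164] × [0.0365754] = 0.00266695
  L_IV = [0.00218313] × [0.107094] = 0.0002338
Prior × likelihood for each component:
  w_I·L_I = 0.22 × 2.66442e-12 = 5.86171e-13
  w_II·L_II = 0.07 × 0.00111266 = 7.78861e-05
  w_III·L_III = 0.65 × 0.00266695 = 0.00173352
  w_IV·L_IV = 0.06 × 0.0002338 = 1.4028e-05
Sum: 5.86171e-13 + 7.78861e-05 + 0.00173352 + 1.4028e-05 = 0.00182543
So the posterior for Class III is 0.00173352 / 0.00182543 ≈ 0.950.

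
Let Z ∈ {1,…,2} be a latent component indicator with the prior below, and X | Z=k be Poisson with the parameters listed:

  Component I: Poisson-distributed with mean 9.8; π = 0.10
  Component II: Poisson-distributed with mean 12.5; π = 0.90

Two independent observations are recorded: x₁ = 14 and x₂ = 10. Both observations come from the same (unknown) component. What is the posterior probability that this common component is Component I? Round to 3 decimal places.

By Bayes' theorem, P(k | x) = π_k f_k(x) / Σ_j π_j f_j(x).
Since both observations come from the same component, the likelihood for component k is f_k(x₁)·f_k(x₂).
  p_I = [e^(−9.8)·9.8^14/14! = 0.047937] × [0.124857] = 0.00598525
  p_II = [e^(−12.5)·12.5^14/14! = 0.0971965] × [0.0956436] = 0.00929623
Prior × likelihood for each component:
  π_I·p_I = 0.10 × 0.00598525 = 0.000598525
  π_II·p_II = 0.90 × 0.00929623 = 0.00836661
Marginal: 0.000598525 + 0.00836661 = 0.00896513
P(Component I | x) ≈ 0.067

0.067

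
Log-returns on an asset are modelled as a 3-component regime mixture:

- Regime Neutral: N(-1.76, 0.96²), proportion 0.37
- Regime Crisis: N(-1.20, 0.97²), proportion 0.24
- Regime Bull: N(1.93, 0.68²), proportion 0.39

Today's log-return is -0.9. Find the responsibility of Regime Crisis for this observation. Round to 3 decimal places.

Apply Bayes' rule: the posterior for each component is proportional to its prior times its likelihood at x.
Normal densities:
  p_Neutral = 0.278211
  p_Crisis = 0.392074
  p_Bull = 0.000101707
Unnormalised posteriors:
  π_Neutral·p_Neutral = 0.37 × 0.278211 = 0.102938
  π_Crisis·p_Crisis = 0.24 × 0.392074 = 0.0940976
  π_Bull·p_Bull = 0.39 × 0.000101707 = 3.96656e-05
Marginal: 0.102938 + 0.0940976 + 3.96656e-05 = 0.197075
So the posterior for Regime Crisis is 0.0940976 / 0.197075 ≈ 0.477.

0.477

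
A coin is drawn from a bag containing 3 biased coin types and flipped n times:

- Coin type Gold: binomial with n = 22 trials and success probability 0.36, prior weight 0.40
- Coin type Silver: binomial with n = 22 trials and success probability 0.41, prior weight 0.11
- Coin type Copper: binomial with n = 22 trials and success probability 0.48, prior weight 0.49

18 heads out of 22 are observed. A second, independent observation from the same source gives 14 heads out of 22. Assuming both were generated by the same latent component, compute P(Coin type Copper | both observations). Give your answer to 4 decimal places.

0.9925

Apply Bayes' rule: the posterior for each component is proportional to its prior times its likelihood at x.
Since both observations come from the same component, the likelihood for component k is f_k(x₁)·f_k(x₂).
  L_Gold = [1.26584e-05] × [0.00552729] = 6.99668e-08
  L_Silver = [9.50018e-05] × [0.0178085] = 1.69184e-06
  L_Copper = [0.000978521] × [0.0589172] = 5.76517e-05
Unnormalised posteriors:
  π_Gold·L_Gold = 0.40 × 6.99668e-08 = 2.79867e-08
  π_Silver·L_Silver = 0.11 × 1.69184e-06 = 1.86103e-07
  π_Copper·L_Copper = 0.49 × 5.76517e-05 = 2.82493e-05
Evidence: 2.79867e-08 + 1.86103e-07 + 2.82493e-05 = 2.84634e-05
P(Coin type Copper | x) ≈ 0.9925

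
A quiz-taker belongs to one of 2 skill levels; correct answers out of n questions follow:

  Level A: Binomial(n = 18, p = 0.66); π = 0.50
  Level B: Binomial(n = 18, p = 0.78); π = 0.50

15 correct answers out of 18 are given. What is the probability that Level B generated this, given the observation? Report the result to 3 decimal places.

Apply Bayes' rule: the posterior for each component is proportional to its prior times its likelihood at x.
Evaluate each component's likelihood at the observed value:
  L_A = C(18,15)·0.66^15·0.34^3 = 816·0.00196408·0.039304 = 0.0629921
  L_B = C(18,15)·0.78^15·0.22^3 = 816·0.0240668·0.010648 = 0.209111
Multiply by the mixture weights:
  P(Z=A)·L_A = 0.50 × 0.0629921 = 0.031496
  P(Z=B)·L_B = 0.50 × 0.209111 = 0.104556
Normaliser: 0.031496 + 0.104556 = 0.136052
Responsibility of Level B: 0.104556 / 0.136052 ≈ 0.768

0.768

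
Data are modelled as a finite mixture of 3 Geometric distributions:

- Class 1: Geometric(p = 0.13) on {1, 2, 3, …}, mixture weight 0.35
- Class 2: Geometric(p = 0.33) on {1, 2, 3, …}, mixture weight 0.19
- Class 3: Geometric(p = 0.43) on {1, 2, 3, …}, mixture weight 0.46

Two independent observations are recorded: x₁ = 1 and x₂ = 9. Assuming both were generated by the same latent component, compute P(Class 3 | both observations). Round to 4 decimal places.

0.2541

The responsibility of component k is π_k f_k(x) divided by Σ_j π_j f_j(x).
Since both observations come from the same component, the likelihood for component k is f_k(x₁)·f_k(x₂).
  f_1 = [0.13] × [0.0426675] = 0.00554678
  f_2 = [0.33] × [0.0134002] = 0.00442208
  f_3 = [0.43] × [0.00479145] = 0.00206033
Prior × likelihood for each component:
  π_1·f_1 = 0.35 × 0.00554678 = 0.00194137
  π_2·f_2 = 0.19 × 0.00442208 = 0.000840195
  π_3·f_3 = 0.46 × 0.00206033 = 0.00094775
Marginal: 0.00194137 + 0.000840195 + 0.00094775 = 0.00372932
Responsibility of Class 3: 0.00094775 / 0.00372932 ≈ 0.2541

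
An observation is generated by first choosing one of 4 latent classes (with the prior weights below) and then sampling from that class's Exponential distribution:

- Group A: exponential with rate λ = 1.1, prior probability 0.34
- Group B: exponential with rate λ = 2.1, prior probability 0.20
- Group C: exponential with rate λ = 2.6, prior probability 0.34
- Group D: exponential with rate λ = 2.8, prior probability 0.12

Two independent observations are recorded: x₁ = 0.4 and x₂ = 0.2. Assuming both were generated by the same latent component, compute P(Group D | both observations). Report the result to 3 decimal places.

By Bayes' theorem, P(k | x) = P(Z=k) f_k(x) / Σ_j P(Z=j) f_j(x).
Since both observations come from the same component, the likelihood for component k is f_k(x₁)·f_k(x₂).
  p_A = [0.70844] × [0.882771] = 0.62539
  p_B = [0.906592] × [1.3798] = 1.25091
  p_C = [0.918982] × [1.54575] = 1.42052
  p_D = [0.913583] × [1.59939] = 1.46117
Weight by the priors:
  P(Z=A)·p_A = 0.34 × 0.62539 = 0.212633
  P(Z=B)·p_B = 0.20 × 1.25091 = 0.250183
  P(Z=C)·p_C = 0.34 × 1.42052 = 0.482977
  P(Z=D)·p_D = 0.12 × 1.46117 = 0.175341
Normaliser: 0.212633 + 0.250183 + 0.482977 + 0.175341 = 1.12113
So the posterior for Group D is 0.175341 / 1.12113 ≈ 0.156.

0.156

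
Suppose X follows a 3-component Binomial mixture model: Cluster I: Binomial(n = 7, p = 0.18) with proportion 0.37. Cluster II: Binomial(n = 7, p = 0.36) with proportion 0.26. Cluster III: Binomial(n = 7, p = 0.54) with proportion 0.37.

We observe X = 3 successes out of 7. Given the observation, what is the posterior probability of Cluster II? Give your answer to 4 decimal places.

0.3622

The responsibility of component k is π_k f_k(x) divided by Σ_j π_j f_j(x).
Component likelihoods at x = 3 successes out of 7:
  p_I = C(7,3)·0.18^3·0.82^4 = 35·0.005832·0.452122 = 0.0922871
  p_II = C(7,3)·0.36^3·0.64^4 = 35·0.046656·0.167772 = 0.273965
  p_III = C(7,3)·0.54^3·0.46^4 = 35·0.157464·0.0447746 = 0.246763
Multiply by the mixture weights:
  π_I·p_I = 0.37 × 0.0922871 = 0.0341462
  π_II·p_II = 0.26 × 0.273965 = 0.071231
  π_III·p_III = 0.37 × 0.246763 = 0.0913024
Normaliser: 0.0341462 + 0.071231 + 0.0913024 = 0.19668
Responsibility of Cluster II: 0.071231 / 0.19668 ≈ 0.3622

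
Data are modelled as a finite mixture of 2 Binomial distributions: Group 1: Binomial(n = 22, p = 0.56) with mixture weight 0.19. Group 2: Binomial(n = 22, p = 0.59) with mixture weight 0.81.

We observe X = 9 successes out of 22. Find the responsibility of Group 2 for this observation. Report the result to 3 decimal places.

By Bayes' theorem, P(k | x) = π_k f_k(x) / Σ_j π_j f_j(x).
Binomial probabilities:
  f_1 = C(22,9)·0.56^9·0.44^13 = 497420·0.00541617·2.31678e-05 = 0.0624166
  f_2 = C(22,9)·0.59^9·0.41^13 = 497420·0.008663·9.25103e-06 = 0.0398641
Weight by the priors:
  π_1·f_1 = 0.19 × 0.0624166 = 0.0118592
  π_2·f_2 = 0.81 × 0.0398641 = 0.0322899
Evidence: 0.0118592 + 0.0322899 = 0.044149
P(Group 2 | data) = 0.0322899 / 0.044149 ≈ 0.731

0.731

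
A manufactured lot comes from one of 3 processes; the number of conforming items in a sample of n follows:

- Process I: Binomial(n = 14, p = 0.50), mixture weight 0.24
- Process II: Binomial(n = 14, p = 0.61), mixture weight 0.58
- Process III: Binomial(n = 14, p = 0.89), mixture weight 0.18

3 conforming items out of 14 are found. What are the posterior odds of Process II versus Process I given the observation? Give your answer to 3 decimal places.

Only the two components matter; the odds are (w_i f_i(x)) / (w_j f_j(x)).
Component likelihoods at x = 3 conforming items out of 14:
  p_I = C(14,3)·0.50^3·0.50^11 = 364·0.125·0.000488281 = 0.0222168
  p_II = C(14,3)·0.61^3·0.39^11 = 364·0.226981·3.17476e-05 = 0.00262302
  p_III = C(14,3)·0.89^3·0.11^11 = 364·0.704969·2.85312e-11 = 7.32135e-09
0.00152135 / 0.00533203 ≈ 0.285

0.285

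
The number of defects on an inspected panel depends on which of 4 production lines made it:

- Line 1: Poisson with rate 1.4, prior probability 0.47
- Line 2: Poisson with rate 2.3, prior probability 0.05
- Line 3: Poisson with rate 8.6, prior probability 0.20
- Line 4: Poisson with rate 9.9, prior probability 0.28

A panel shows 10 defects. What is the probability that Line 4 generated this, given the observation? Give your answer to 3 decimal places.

By Bayes' theorem, P(k | x) = π_k f_k(x) / Σ_j π_j f_j(x).
Poisson probabilities:
  p_1 = e^(−1.4)·1.4^10/10! = 1.96564e-06
  p_2 = e^(−2.3)·2.3^10/10! = 0.000114456
  p_3 = e^(−8.6)·8.6^10/10! = 0.112277
  p_4 = e^(−9.9)·9.9^10/10! = 0.125047
Weight by the priors:
  π_1·p_1 = 0.47 × 1.96564e-06 = 9.23853e-07
  π_2·p_2 = 0.05 × 0.000114456 = 5.72279e-06
  π_3·p_3 = 0.20 × 0.112277 = 0.0224553
  π_4·p_4 = 0.28 × 0.125047 = 0.0350132
Normaliser: 9.23853e-07 + 5.72279e-06 + 0.0224553 + 0.0350132 = 0.0574751
P(Line 4 | data) = 0.0350132 / 0.0574751 ≈ 0.609

0.609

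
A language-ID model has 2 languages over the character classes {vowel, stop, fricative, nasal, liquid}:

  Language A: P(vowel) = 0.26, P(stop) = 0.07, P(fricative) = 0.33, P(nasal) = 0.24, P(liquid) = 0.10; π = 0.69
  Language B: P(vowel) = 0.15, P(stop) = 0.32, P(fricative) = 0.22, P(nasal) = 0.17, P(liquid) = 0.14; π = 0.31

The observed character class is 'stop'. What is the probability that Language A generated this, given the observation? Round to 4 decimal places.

By Bayes' theorem, P(k | x) = P(Z=k) f_k(x) / Σ_j P(Z=j) f_j(x).
Evaluate each component's likelihood at the observed value:
  f_A = P(stop | comp) = 0.07
  f_B = P(stop | comp) = 0.32
Multiply by the mixture weights:
  P(Z=A)·f_A = 0.69 × 0.07 = 0.0483
  P(Z=B)·f_B = 0.31 × 0.32 = 0.0992
Marginal: 0.0483 + 0.0992 = 0.1475
So the posterior for Language A is 0.0483 / 0.1475 ≈ 0.3275.

0.3275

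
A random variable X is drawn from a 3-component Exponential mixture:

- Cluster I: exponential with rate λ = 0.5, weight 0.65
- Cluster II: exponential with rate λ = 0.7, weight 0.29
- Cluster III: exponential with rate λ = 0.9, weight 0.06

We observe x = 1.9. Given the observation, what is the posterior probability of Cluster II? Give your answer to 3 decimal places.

0.284

Apply Bayes' rule: the posterior for each component is proportional to its prior times its likelihood at x.
Component likelihoods at x = 1.9:
  f_I = 0.193371
  f_II = 0.185134
  f_III = 0.162779
Multiply by the mixture weights:
  w_I·f_I = 0.65 × 0.193371 = 0.125691
  w_II·f_II = 0.29 × 0.185134 = 0.0536889
  w_III·f_III = 0.06 × 0.162779 = 0.00976675
Normaliser: 0.125691 + 0.0536889 + 0.00976675 = 0.189146
So the posterior for Cluster II is 0.0536889 / 0.189146 ≈ 0.284.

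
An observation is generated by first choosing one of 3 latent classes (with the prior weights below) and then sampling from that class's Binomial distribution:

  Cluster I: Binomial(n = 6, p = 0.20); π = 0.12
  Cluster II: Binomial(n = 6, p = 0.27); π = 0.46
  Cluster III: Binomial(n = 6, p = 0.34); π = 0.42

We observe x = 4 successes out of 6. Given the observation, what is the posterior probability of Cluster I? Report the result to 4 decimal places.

0.0317

Posterior ∝ prior × likelihood, so P(k | x) ∝ P(Z=k) f_k(x); normalise over all components.
Component likelihoods at x = 4 successes out of 6:
  p_I = 0.01536
  p_II = 0.0424807
  p_III = 0.0873162
Weight by the priors:
  P(Z=I)·p_I = 0.12 × 0.01536 = 0.0018432
  P(Z=II)·p_II = 0.46 × 0.0424807 = 0.0195411
  P(Z=III)·p_III = 0.42 × 0.0873162 = 0.0366728
Normaliser: 0.0018432 + 0.0195411 + 0.0366728 = 0.0580571
P(Cluster I | data) = 0.0018432 / 0.0580571 ≈ 0.0317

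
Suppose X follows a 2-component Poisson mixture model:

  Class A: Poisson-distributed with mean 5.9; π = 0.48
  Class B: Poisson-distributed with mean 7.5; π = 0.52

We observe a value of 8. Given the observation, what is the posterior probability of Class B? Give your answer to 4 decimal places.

Posterior ∝ prior × likelihood, so P(k | x) ∝ π_k f_k(x); normalise over all components.
Poisson probabilities:
  f_A = e^(−5.9)·5.9^8/8! = 0.0997604
  f_B = e^(−7.5)·7.5^8/8! = 0.137329
Weight by the priors:
  π_A·f_A = 0.48 × 0.0997604 = 0.047885
  π_B·f_B = 0.52 × 0.137329 = 0.0714109
Normaliser: 0.047885 + 0.0714109 = 0.119296
So the posterior for Class B is 0.0714109 / 0.119296 ≈ 0.5986.

0.5986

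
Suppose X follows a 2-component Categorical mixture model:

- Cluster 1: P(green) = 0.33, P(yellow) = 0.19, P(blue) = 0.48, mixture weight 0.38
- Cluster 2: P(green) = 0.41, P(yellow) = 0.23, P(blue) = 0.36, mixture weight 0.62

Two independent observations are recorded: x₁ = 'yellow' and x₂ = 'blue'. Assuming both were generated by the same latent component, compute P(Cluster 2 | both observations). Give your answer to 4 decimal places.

0.5970

P(component k | x) = P(Z=k)·f_k(x) / marginal(x), where marginal(x) = Σ_j P(Z=j)·f_j(x).
Since both observations come from the same component, the likelihood for component k is f_k(x₁)·f_k(x₂).
  L_1 = [P(yellow | comp) = 0.19] × [0.48] = 0.0912
  L_2 = [P(yellow | comp) = 0.23] × [0.36] = 0.0828
Multiply by the mixture weights:
  P(Z=1)·L_1 = 0.38 × 0.0912 = 0.034656
  P(Z=2)·L_2 = 0.62 × 0.0828 = 0.051336
Normaliser: 0.034656 + 0.051336 = 0.085992
So the posterior for Cluster 2 is 0.051336 / 0.085992 ≈ 0.5970.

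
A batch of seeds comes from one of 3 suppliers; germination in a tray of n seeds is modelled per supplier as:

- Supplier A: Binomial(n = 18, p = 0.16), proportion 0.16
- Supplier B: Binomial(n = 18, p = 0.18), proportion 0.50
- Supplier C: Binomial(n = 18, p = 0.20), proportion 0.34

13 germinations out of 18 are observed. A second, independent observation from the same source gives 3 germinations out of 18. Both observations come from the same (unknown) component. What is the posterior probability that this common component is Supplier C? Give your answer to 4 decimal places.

0.6749

Posterior ∝ prior × likelihood, so P(k | x) ∝ π_k f_k(x); normalise over all components.
Since both observations come from the same component, the likelihood for component k is f_k(x₁)·f_k(x₂).
  L_A = [C(18,13)·0.16^13·0.84^5 = 8568·4.5036e-11·0.418212 = 1.61375e-07] × [0.244478] = 3.94525e-08
  L_B = [C(18,13)·0.18^13·0.82^5 = 8568·2.0823e-10·0.37074 = 6.61441e-07] × [0.242502] = 1.60401e-07
  L_C = [C(18,13)·0.20^13·0.80^5 = 8568·8.192e-10·0.32768 = 2.29995e-06] × [0.229684] = 5.28262e-07
Prior × likelihood for each component:
  π_A·L_A = 0.16 × 3.94525e-08 = 6.31241e-09
  π_B·L_B = 0.50 × 1.60401e-07 = 8.02004e-08
  π_C·L_C = 0.34 × 5.28262e-07 = 1.79609e-07
Evidence: 6.31241e-09 + 8.02004e-08 + 1.79609e-07 = 2.66122e-07
Responsibility of Supplier C: 1.79609e-07 / 2.66122e-07 ≈ 0.6749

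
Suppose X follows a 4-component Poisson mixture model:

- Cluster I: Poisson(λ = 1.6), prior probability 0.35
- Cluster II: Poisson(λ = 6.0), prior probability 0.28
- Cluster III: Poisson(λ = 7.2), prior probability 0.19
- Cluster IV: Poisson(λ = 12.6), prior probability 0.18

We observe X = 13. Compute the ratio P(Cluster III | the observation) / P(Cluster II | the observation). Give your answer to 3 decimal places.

Posterior odds = (P(Z=i) f_i(x)) / (P(Z=j) f_j(x)); the normalising sum cancels.
Evaluate each component's likelihood at the observed value:
  f_I = 1.46019e-08
  f_II = 0.00519899
  f_III = 0.0167541
  f_IV = 0.109251
0.00318328 / 0.00145572 ≈ 2.187

2.187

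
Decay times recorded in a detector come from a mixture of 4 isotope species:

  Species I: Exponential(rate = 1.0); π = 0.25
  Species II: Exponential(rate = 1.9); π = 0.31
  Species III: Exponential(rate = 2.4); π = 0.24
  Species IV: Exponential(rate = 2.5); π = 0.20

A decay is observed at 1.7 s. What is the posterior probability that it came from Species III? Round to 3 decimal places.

0.113

By Bayes' theorem, P(k | x) = π_k f_k(x) / Σ_j π_j f_j(x).
Evaluate each component's likelihood at the observed value:
  p_I = 1.0·e^(−1.0·1.7) = 1.0·e^(−1.7000) = 0.182684
  p_II = 1.9·e^(−1.9·1.7) = 1.9·e^(−3.2300) = 0.0751592
  p_III = 2.4·e^(−2.4·1.7) = 2.4·e^(−4.0800) = 0.0405779
  p_IV = 2.5·e^(−2.5·1.7) = 2.5·e^(−4.2500) = 0.0356606
Weight by the priors:
  π_I·p_I = 0.25 × 0.182684 = 0.0456709
  π_II·p_II = 0.31 × 0.0751592 = 0.0232994
  π_III·p_III = 0.24 × 0.0405779 = 0.0097387
  π_IV·p_IV = 0.20 × 0.0356606 = 0.00713212
Normaliser: 0.0456709 + 0.0232994 + 0.0097387 + 0.00713212 = 0.0858411
P(Species III | 1.7 s) ≈ 0.113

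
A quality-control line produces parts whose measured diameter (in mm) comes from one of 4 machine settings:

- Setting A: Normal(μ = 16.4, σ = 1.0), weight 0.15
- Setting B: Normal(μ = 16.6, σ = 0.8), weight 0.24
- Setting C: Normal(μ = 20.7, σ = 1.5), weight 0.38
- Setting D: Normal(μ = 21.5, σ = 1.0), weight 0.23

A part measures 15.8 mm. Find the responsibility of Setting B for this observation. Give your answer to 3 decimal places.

P(component k | x) = P(Z=k)·f_k(x) / marginal(x), where marginal(x) = Σ_j P(Z=j)·f_j(x).
Normal densities:
  f_A = (1/(1.0·√(2π)))·exp(−(15.8−16.4)²/(2·1.0²)) = 0.398942·exp(-0.18000) = 0.333225
  f_B = (1/(0.8·√(2π)))·exp(−(15.8−16.6)²/(2·0.8²)) = 0.498678·exp(-0.50000) = 0.302463
  f_C = (1/(1.5·√(2π)))·exp(−(15.8−20.7)²/(2·1.5²)) = 0.265962·exp(-5.33556) = 0.0012812
  f_D = (1/(1.0·√(2π)))·exp(−(15.8−21.5)²/(2·1.0²)) = 0.398942·exp(-16.24500) = 3.51396e-08
Weight by the priors:
  P(Z=A)·f_A = 0.15 × 0.333225 = 0.0499837
  P(Z=B)·f_B = 0.24 × 0.302463 = 0.0725912
  P(Z=C)·f_C = 0.38 × 0.0012812 = 0.000486855
  P(Z=D)·f_D = 0.23 × 3.51396e-08 = 8.0821e-09
Marginal: 0.0499837 + 0.0725912 + 0.000486855 + 8.0821e-09 = 0.123062
P(Setting B | the observation) ≈ 0.590

0.590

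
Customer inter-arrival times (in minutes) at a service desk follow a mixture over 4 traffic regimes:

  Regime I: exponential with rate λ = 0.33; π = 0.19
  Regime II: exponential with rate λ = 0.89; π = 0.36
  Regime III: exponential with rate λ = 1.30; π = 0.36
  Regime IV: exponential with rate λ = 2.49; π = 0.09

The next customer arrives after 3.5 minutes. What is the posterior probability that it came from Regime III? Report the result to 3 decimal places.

Posterior ∝ prior × likelihood, so P(k | x) ∝ π_k f_k(x); normalise over all components.
Exponential densities:
  p_I = 0.33·e^(−0.33·3.5) = 0.33·e^(−1.1550) = 0.103969
  p_II = 0.89·e^(−0.89·3.5) = 0.89·e^(−3.1150) = 0.0394969
  p_III = 1.30·e^(−1.30·3.5) = 1.30·e^(−4.5500) = 0.0137374
  p_IV = 2.49·e^(−2.49·3.5) = 2.49·e^(−8.7150) = 0.000408623
Prior × likelihood for each component:
  π_I·p_I = 0.19 × 0.103969 = 0.0197541
  π_II·p_II = 0.36 × 0.0394969 = 0.0142189
  π_III·p_III = 0.36 × 0.0137374 = 0.00494545
  π_IV·p_IV = 0.09 × 0.000408623 = 3.67761e-05
Evidence: 0.0197541 + 0.0142189 + 0.00494545 + 3.67761e-05 = 0.0389552
P(Regime III | data) = 0.00494545 / 0.0389552 ≈ 0.127

0.127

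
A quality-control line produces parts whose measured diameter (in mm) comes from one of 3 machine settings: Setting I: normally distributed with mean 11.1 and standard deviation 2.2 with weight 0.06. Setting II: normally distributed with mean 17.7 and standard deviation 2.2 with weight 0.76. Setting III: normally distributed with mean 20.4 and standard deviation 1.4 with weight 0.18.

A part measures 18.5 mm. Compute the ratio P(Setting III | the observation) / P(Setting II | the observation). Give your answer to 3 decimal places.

0.158

Since P(k|x) ∝ P(Z=k) f_k(x), the posterior odds are P(Z=i) f_i(x) / (P(Z=j) f_j(x)).
Normal densities:
  p_I = (1/(2.2·√(2π)))·exp(−(18.5−11.1)²/(2·2.2²)) = 0.181337·exp(-5.65702) = 0.000633392
  p_II = (1/(2.2·√(2π)))·exp(−(18.5−17.7)²/(2·2.2²)) = 0.181337·exp(-0.06612) = 0.169736
  p_III = (1/(1.4·√(2π)))·exp(−(18.5−20.4)²/(2·1.4²)) = 0.284959·exp(-0.92092) = 0.113457
Odds = (0.18/0.76) × (0.113457/0.169736) = 0.236842 × 0.668434 ≈ 0.158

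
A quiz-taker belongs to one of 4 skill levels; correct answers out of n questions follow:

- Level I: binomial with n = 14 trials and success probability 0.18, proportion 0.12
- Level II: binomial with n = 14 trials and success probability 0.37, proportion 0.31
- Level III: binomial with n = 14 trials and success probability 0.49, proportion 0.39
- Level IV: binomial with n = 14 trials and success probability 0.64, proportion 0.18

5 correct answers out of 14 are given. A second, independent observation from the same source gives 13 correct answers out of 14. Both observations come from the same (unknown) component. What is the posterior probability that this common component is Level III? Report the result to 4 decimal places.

The responsibility of component k is w_k f_k(x) divided by Σ_j w_j f_j(x).
Since both observations come from the same component, the likelihood for component k is f_k(x₁)·f_k(x₂).
  f_I = [0.0634091] × [2.39048e-09] = 1.51578e-10
  f_II = [0.217039] × [2.14828e-05] = 4.66261e-06
  f_III = [0.132001] × [0.000670266] = 8.84756e-05
  f_IV = [0.0218316] × [0.0152325] = 0.00033255
Unnormalised posteriors:
  w_I·f_I = 0.12 × 1.51578e-10 = 1.81893e-11
  w_II·f_II = 0.31 × 4.66261e-06 = 1.44541e-06
  w_III·f_III = 0.39 × 8.84756e-05 = 3.45055e-05
  w_IV·f_IV = 0.18 × 0.00033255 = 5.9859e-05
Denominator: 1.81893e-11 + 1.44541e-06 + 3.45055e-05 + 5.9859e-05 = 9.58099e-05
P(Level III | x₁,x₂) = 3.45055e-05 / 9.58099e-05 ≈ 0.3601

0.3601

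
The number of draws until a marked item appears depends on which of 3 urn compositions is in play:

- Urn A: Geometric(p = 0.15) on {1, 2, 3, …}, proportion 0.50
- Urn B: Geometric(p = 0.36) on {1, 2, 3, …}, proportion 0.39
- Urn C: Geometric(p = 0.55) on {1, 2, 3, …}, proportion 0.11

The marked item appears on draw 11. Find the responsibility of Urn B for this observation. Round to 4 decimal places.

0.0987

Posterior ∝ prior × likelihood, so P(k | x) ∝ π_k f_k(x); normalise over all components.
Geometric probabilities:
  p_A = 0.0295312
  p_B = 0.00415052
  p_C = 0.000187278
Prior × likelihood for each component:
  π_A·p_A = 0.50 × 0.0295312 = 0.0147656
  π_B·p_B = 0.39 × 0.00415052 = 0.0016187
  π_C·p_C = 0.11 × 0.000187278 = 2.06006e-05
Sum: 0.0147656 + 0.0016187 + 2.06006e-05 = 0.0164049
Responsibility of Urn B: 0.0016187 / 0.0164049 ≈ 0.0987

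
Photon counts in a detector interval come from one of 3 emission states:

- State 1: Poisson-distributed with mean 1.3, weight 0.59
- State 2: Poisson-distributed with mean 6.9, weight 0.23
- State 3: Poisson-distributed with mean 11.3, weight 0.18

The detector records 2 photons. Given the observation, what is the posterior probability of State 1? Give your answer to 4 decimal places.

Posterior ∝ prior × likelihood, so P(k | x) ∝ P(Z=k) f_k(x); normalise over all components.
Poisson probabilities:
  L_1 = 0.230289
  L_2 = 0.0239903
  L_3 = 0.000789949
Multiply by the mixture weights:
  P(Z=1)·L_1 = 0.59 × 0.230289 = 0.135871
  P(Z=2)·L_2 = 0.23 × 0.0239903 = 0.00551778
  P(Z=3)·L_3 = 0.18 × 0.000789949 = 0.000142191
Denominator: 0.135871 + 0.00551778 + 0.000142191 = 0.141531
Responsibility of State 1: 0.135871 / 0.141531 ≈ 0.9600

0.9600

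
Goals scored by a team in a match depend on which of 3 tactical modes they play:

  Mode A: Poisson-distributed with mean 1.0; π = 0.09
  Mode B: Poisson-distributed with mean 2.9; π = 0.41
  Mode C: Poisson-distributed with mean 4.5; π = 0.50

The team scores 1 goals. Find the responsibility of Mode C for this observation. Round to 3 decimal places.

0.202

Apply Bayes' rule: the posterior for each component is proportional to its prior times its likelihood at x.
Poisson probabilities:
  L_A = e^(−1.0)·1.0^1/1! = 0.367879
  L_B = e^(−2.9)·2.9^1/1! = 0.159567
  L_C = e^(−4.5)·4.5^1/1! = 0.0499905
Unnormalised posteriors:
  π_A·L_A = 0.09 × 0.367879 = 0.0331091
  π_B·L_B = 0.41 × 0.159567 = 0.0654226
  π_C·L_C = 0.50 × 0.0499905 = 0.0249952
Normaliser: 0.0331091 + 0.0654226 + 0.0249952 = 0.123527
Responsibility of Mode C: 0.0249952 / 0.123527 ≈ 0.202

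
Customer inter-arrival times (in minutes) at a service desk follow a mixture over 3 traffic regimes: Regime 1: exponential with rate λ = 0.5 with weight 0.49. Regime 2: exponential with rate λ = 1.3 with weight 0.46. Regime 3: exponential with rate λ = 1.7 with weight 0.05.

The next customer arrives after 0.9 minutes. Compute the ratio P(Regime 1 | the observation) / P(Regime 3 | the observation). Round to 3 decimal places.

8.488

Only the two components matter; the odds are (π_i f_i(x)) / (π_j f_j(x)).
Evaluate each component's likelihood at the observed value:
  p_1 = 0.5·e^(−0.5·0.9) = 0.5·e^(−0.4500) = 0.318814
  p_2 = 1.3·e^(−1.3·0.9) = 1.3·e^(−1.1700) = 0.403477
  p_3 = 1.7·e^(−1.7·0.9) = 1.7·e^(−1.5300) = 0.368111
Posterior odds = (π_1·p_1) / (π_3·p_3) = (0.49·0.318814) / (0.05·0.368111) = 0.156219 / 0.0184055 ≈ 8.488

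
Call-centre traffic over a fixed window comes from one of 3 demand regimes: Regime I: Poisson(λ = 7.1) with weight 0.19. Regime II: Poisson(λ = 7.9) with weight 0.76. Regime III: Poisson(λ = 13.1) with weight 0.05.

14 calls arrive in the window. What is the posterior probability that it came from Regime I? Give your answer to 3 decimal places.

Posterior ∝ prior × likelihood, so P(k | x) ∝ w_k f_k(x); normalise over all components.
Component likelihoods at x = 14 calls:
  p_I = 0.00782921
  p_II = 0.0156836
  p_III = 0.102833
Prior × likelihood for each component:
  w_I·p_I = 0.19 × 0.00782921 = 0.00148755
  w_II·p_II = 0.76 × 0.0156836 = 0.0119195
  w_III·p_III = 0.05 × 0.102833 = 0.00514164
Evidence: 0.00148755 + 0.0119195 + 0.00514164 = 0.0185487
Responsibility of Regime I: 0.00148755 / 0.0185487 ≈ 0.080

0.080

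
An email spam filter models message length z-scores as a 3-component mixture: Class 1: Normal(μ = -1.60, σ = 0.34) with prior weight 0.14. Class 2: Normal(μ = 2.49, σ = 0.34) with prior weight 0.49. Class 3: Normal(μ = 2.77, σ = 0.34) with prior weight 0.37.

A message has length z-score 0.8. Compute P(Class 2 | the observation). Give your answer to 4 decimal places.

Posterior ∝ prior × likelihood, so P(k | x) ∝ w_k f_k(x); normalise over all components.
Component likelihoods at x = 0.8:
  f_1 = 1.7768e-11
  f_2 = 5.06325e-06
  f_3 = 6.01738e-08
Multiply by the mixture weights:
  w_1·f_1 = 0.14 × 1.7768e-11 = 2.48752e-12
  w_2·f_2 = 0.49 × 5.06325e-06 = 2.48099e-06
  w_3·f_3 = 0.37 × 6.01738e-08 = 2.22643e-08
Marginal: 2.48752e-12 + 2.48099e-06 + 2.22643e-08 = 2.50326e-06
Responsibility of Class 2: 2.48099e-06 / 2.50326e-06 ≈ 0.9911

0.9911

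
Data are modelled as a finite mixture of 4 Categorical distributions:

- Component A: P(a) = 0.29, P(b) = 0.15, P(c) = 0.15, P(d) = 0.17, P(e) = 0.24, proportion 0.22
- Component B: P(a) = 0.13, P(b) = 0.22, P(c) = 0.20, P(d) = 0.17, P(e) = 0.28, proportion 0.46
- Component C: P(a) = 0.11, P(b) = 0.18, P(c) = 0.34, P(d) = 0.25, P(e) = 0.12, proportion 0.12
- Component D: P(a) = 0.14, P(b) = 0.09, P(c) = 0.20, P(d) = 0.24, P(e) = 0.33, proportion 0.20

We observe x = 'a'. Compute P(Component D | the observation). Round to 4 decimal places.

0.1699

Apply Bayes' rule: the posterior for each component is proportional to its prior times its likelihood at x.
Categorical probabilities:
  p_A = P(a | comp) = 0.29
  p_B = P(a | comp) = 0.13
  p_C = P(a | comp) = 0.11
  p_D = P(a | comp) = 0.14
Weight by the priors:
  π_A·p_A = 0.22 × 0.29 = 0.0638
  π_B·p_B = 0.46 × 0.13 = 0.0598
  π_C·p_C = 0.12 × 0.11 = 0.0132
  π_D·p_D = 0.20 × 0.14 = 0.028
Marginal: 0.0638 + 0.0598 + 0.0132 + 0.028 = 0.1648
So the posterior for Component D is 0.028 / 0.1648 ≈ 0.1699.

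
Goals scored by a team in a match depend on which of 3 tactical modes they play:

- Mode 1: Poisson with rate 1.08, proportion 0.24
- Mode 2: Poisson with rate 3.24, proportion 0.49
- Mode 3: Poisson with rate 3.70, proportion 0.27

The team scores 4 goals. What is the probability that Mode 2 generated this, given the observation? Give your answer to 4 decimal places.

0.6083

Apply Bayes' rule: the posterior for each component is proportional to its prior times its likelihood at x.
Evaluate each component's likelihood at the observed value:
  p_1 = e^(−1.08)·1.08^4/4! = 0.0192507
  p_2 = e^(−3.24)·3.24^4/4! = 0.179827
  p_3 = e^(−3.70)·3.70^4/4! = 0.193066
Unnormalised posteriors:
  w_1·p_1 = 0.24 × 0.0192507 = 0.00462016
  w_2·p_2 = 0.49 × 0.179827 = 0.0881152
  w_3·p_3 = 0.27 × 0.193066 = 0.0521279
Sum: 0.00462016 + 0.0881152 + 0.0521279 = 0.144863
Responsibility of Mode 2: 0.0881152 / 0.144863 ≈ 0.6083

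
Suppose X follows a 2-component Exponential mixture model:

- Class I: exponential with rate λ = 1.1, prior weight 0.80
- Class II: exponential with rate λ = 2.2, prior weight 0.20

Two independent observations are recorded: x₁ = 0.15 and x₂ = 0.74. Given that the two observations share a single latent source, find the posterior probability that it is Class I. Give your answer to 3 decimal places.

P(component k | x) = P(Z=k)·f_k(x) / marginal(x), where marginal(x) = Σ_j P(Z=j)·f_j(x).
Since both observations come from the same component, the likelihood for component k is f_k(x₁)·f_k(x₂).
  p_I = [0.932683] × [0.48739] = 0.454581
  p_II = [1.58163] × [0.431908] = 0.68312
Multiply by the mixture weights:
  P(Z=I)·p_I = 0.80 × 0.454581 = 0.363665
  P(Z=II)·p_II = 0.20 × 0.68312 = 0.136624
Sum: 0.363665 + 0.136624 = 0.500289
Responsibility of Class I: 0.363665 / 0.500289 ≈ 0.727

0.727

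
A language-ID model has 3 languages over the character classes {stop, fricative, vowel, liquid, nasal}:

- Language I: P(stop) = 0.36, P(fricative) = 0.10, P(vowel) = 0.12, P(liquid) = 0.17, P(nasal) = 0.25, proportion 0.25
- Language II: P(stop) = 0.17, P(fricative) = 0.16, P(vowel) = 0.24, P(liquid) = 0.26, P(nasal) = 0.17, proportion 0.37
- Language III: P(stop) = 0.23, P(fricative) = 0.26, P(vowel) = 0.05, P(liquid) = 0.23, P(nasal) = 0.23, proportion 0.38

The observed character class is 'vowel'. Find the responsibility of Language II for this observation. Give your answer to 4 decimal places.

Posterior ∝ prior × likelihood, so P(k | x) ∝ π_k f_k(x); normalise over all components.
Component likelihoods at x = 'vowel':
  p_I = 0.12
  p_II = 0.24
  p_III = 0.05
Multiply by the mixture weights:
  π_I·p_I = 0.25 × 0.12 = 0.03
  π_II·p_II = 0.37 × 0.24 = 0.0888
  π_III·p_III = 0.38 × 0.05 = 0.019
Sum: 0.03 + 0.0888 + 0.019 = 0.1378
Responsibility of Language II: 0.0888 / 0.1378 ≈ 0.6444

0.6444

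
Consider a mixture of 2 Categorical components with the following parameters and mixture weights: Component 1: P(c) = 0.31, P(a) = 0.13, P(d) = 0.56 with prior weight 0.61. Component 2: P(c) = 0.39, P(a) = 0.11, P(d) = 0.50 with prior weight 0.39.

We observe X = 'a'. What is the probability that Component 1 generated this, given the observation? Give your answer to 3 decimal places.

0.649

The responsibility of component k is π_k f_k(x) divided by Σ_j π_j f_j(x).
Evaluate each component's likelihood at the observed value:
  L_1 = 0.13
  L_2 = 0.11
Weight by the priors:
  π_1·L_1 = 0.61 × 0.13 = 0.0793
  π_2·L_2 = 0.39 × 0.11 = 0.0429
Marginal: 0.0793 + 0.0429 = 0.1222
So the posterior for Component 1 is 0.0793 / 0.1222 ≈ 0.649.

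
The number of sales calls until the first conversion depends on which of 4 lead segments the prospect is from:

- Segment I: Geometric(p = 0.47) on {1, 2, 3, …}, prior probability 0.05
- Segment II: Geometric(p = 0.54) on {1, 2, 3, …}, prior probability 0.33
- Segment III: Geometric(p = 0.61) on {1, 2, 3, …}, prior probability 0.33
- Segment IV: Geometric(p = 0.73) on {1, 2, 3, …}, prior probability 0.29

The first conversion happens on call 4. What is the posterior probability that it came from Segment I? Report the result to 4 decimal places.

The responsibility of component k is P(Z=k) f_k(x) divided by Σ_j P(Z=j) f_j(x).
Geometric probabilities:
  f_I = 0.0699722
  f_II = 0.0525614
  f_III = 0.0361846
  f_IV = 0.0143686
Weight by the priors:
  P(Z=I)·f_I = 0.05 × 0.0699722 = 0.00349861
  P(Z=II)·f_II = 0.33 × 0.0525614 = 0.0173453
  P(Z=III)·f_III = 0.33 × 0.0361846 = 0.0119409
  P(Z=IV)·f_IV = 0.29 × 0.0143686 = 0.00416689
Evidence: 0.00349861 + 0.0173453 + 0.0119409 + 0.00416689 = 0.0369517
P(Segment I | x) = 0.00349861 / 0.0369517 ≈ 0.0947

0.0947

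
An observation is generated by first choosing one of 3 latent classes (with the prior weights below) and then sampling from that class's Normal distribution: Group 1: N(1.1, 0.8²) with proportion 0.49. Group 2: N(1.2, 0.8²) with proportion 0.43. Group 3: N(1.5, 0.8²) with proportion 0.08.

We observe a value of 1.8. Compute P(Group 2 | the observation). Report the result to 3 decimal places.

0.443

P(component k | x) = π_k·f_k(x) / marginal(x), where marginal(x) = Σ_j π_j·f_j(x).
Evaluate each component's likelihood at the observed value:
  p_1 = 0.340069
  p_2 = 0.376422
  p_3 = 0.464819
Prior × likelihood for each component:
  π_1·p_1 = 0.49 × 0.340069 = 0.166634
  π_2·p_2 = 0.43 × 0.376422 = 0.161861
  π_3·p_3 = 0.08 × 0.464819 = 0.0371855
Marginal: 0.166634 + 0.161861 + 0.0371855 = 0.365681
So the posterior for Group 2 is 0.161861 / 0.365681 ≈ 0.443.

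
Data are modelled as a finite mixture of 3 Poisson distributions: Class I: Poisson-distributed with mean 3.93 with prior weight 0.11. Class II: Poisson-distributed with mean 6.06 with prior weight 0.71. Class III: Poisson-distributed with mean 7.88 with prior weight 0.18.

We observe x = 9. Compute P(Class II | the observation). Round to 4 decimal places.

The responsibility of component k is π_k f_k(x) divided by Σ_j π_j f_j(x).
Poisson probabilities:
  p_I = e^(−3.93)·3.93^9/9! = 0.0121058
  p_II = e^(−6.06)·6.06^9/9! = 0.0709032
  p_III = e^(−7.88)·7.88^9/9! = 0.122105
Weight by the priors:
  π_I·p_I = 0.11 × 0.0121058 = 0.00133164
  π_II·p_II = 0.71 × 0.0709032 = 0.0503413
  π_III·p_III = 0.18 × 0.122105 = 0.0219788
Sum: 0.00133164 + 0.0503413 + 0.0219788 = 0.0736518
P(Class II | data) ≈ 0.6835

0.6835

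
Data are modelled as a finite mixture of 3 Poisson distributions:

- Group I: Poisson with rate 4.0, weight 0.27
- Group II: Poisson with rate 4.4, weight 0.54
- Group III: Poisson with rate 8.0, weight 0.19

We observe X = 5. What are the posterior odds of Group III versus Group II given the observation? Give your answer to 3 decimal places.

Since P(k|x) ∝ P(Z=k) f_k(x), the posterior odds are P(Z=i) f_i(x) / (P(Z=j) f_j(x)).
Component likelihoods at x = 5:
  f_I = 0.156293
  f_II = 0.168728
  f_III = 0.0916037
Odds = (0.19/0.54) × (0.0916037/0.168728) = 0.351852 × 0.542908 ≈ 0.191

0.191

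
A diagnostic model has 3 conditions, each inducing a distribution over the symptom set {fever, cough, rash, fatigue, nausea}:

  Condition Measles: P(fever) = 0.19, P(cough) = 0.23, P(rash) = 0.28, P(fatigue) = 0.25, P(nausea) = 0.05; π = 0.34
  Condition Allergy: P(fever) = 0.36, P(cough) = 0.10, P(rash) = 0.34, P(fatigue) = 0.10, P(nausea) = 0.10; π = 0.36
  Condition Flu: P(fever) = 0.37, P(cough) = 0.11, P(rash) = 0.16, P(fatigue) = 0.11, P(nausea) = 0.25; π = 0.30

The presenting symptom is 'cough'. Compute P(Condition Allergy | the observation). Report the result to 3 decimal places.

0.245

The responsibility of component k is w_k f_k(x) divided by Σ_j w_j f_j(x).
Categorical probabilities:
  p_Measles = 0.23
  p_Allergy = 0.1
  p_Flu = 0.11
Multiply by the mixture weights:
  w_Measles·p_Measles = 0.34 × 0.23 = 0.0782
  w_Allergy·p_Allergy = 0.36 × 0.1 = 0.036
  w_Flu·p_Flu = 0.30 × 0.11 = 0.033
Evidence: 0.0782 + 0.036 + 0.033 = 0.1472
P(Condition Allergy | the observation) = 0.036 / 0.1472 ≈ 0.245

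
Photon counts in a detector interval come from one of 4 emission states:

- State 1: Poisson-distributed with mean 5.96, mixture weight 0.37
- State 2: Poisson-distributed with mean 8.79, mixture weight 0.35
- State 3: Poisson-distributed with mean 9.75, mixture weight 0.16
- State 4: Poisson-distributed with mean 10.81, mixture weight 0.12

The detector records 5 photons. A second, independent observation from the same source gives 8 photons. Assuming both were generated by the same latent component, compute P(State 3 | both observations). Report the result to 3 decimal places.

0.078

Apply Bayes' rule: the posterior for each component is proportional to its prior times its likelihood at x.
Since both observations come from the same component, the likelihood for component k is f_k(x₁)·f_k(x₂).
  f_1 = [0.161679] × [0.101872] = 0.0164706
  f_2 = [0.0665755] × [0.134568] = 0.00895894
  f_3 = [0.0428026] × [0.118072] = 0.00505377
  f_4 = [0.0248441] × [0.0934032] = 0.00232052
Weight by the priors:
  π_1·f_1 = 0.37 × 0.0164706 = 0.00609412
  π_2·f_2 = 0.35 × 0.00895894 = 0.00313563
  π_3·f_3 = 0.16 × 0.00505377 = 0.000808604
  π_4·f_4 = 0.12 × 0.00232052 = 0.000278463
Sum: 0.00609412 + 0.00313563 + 0.000808604 + 0.000278463 = 0.0103168
P(State 3 | x) ≈ 0.078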